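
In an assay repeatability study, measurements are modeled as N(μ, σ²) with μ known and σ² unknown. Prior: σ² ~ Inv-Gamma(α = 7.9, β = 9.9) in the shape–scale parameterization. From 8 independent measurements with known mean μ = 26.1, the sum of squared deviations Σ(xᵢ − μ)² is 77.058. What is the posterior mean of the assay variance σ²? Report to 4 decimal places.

4.4430

With known mean μ and an Inverse-Gamma(α, β) prior on σ², the Normal likelihood is conjugate: posterior is Inv-Gamma(α + n/2, β + Σ(xᵢ−μ)²/2).
Posterior: Inv-Gamma(7.9 + 8/2, 9.9 + 77.058/2) = Inv-Gamma(11.90, 48.4290).
E[σ²|data] = β/(α−1) = 48.4290/10.90 = 4.4430.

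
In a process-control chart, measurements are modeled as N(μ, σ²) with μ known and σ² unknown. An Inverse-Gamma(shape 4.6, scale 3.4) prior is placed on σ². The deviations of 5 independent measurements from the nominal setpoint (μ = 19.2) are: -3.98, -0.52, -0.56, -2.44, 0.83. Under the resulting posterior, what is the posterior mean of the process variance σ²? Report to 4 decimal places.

2.4481

With known mean μ and an Inverse-Gamma(α, β) prior on σ², the Normal likelihood is conjugate: posterior is Inv-Gamma(α + n/2, β + Σ(xᵢ−μ)²/2).
Σ(xᵢ−μ)² = (-3.98)² + (-0.52)² + (-0.56)² + (-2.44)² + (0.83)² = 23.0669.
Posterior: Inv-Gamma(4.6 + 5/2, 3.4 + 23.0669/2) = Inv-Gamma(7.10, 14.93345).
E[σ²|data] = β/(α−1) = 14.93345/6.10 = 2.4481.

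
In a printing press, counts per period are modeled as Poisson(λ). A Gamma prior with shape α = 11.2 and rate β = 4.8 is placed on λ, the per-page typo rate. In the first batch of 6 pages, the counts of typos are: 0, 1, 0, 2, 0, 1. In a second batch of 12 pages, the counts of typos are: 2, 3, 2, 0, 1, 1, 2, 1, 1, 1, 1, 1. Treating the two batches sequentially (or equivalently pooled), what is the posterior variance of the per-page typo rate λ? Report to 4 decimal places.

With a Gamma(shape α, rate β) prior, the Poisson likelihood is conjugate: the posterior is Gamma(α + ΣXᵢ, β + n).
Batch 1: sum of counts S = 4 over n = 6 pages.
After batch 1: Gamma(α+S, β+n) = Gamma(11.2+4, 4.8+6) = Gamma(15.2, 10.8).
Batch 2: sum of counts S = 16 over n = 12 pages.
After batch 2: Gamma(α+S, β+n) = Gamma(15.2+16, 10.8+12) = Gamma(31.2, 22.8).
Var = α/β² = 31.2/22.8² = 0.0600.

0.0600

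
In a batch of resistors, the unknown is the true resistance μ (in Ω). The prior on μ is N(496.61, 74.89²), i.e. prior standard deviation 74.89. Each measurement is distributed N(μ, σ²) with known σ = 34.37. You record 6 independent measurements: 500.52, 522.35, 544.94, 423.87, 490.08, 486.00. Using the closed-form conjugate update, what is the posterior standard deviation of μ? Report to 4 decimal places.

13.7915

For Normal data with known variance σ², a Normal(μ₀, σ₀²) prior on μ is conjugate. Posterior precision = 1/σ₀² + n/σ²; posterior mean is the precision-weighted average of μ₀ and x̄.
σ₀² = 74.89² = 5608.5121, σ² = 34.37² = 1181.2969; σ² + n·σ₀² = 1181.2969 + 6·5608.5121 = 34832.3695.
Posterior precision = 1/σ₀² + n/σ² = 1/5608.5121 + 6/1181.2969 = (σ² + n·σ₀²)/(σ₀²σ²) = 34832.3695/(5608.5121·1181.2969); posterior variance σₙ² = σ₀²σ²/(σ² + n·σ₀²) = 5608.5121·1181.2969/34832.3695 = 190.205778.
Posterior SD = √σₙ² = √(5608.5121·1181.2969/34832.3695) = 13.7915.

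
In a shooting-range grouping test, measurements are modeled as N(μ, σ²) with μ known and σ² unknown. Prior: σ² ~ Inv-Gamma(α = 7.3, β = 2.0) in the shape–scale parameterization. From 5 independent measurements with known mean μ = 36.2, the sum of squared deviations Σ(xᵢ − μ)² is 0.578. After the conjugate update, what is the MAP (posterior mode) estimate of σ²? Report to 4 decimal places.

0.2119

With known mean μ and an Inverse-Gamma(α, β) prior on σ², the Normal likelihood is conjugate: posterior is Inv-Gamma(α + n/2, β + Σ(xᵢ−μ)²/2).
Posterior: Inv-Gamma(7.3 + 5/2, 2.0 + 0.578/2) = Inv-Gamma(9.80, 2.2890).
Mode = β/(α+1) = 2.2890/10.80 = 0.2119.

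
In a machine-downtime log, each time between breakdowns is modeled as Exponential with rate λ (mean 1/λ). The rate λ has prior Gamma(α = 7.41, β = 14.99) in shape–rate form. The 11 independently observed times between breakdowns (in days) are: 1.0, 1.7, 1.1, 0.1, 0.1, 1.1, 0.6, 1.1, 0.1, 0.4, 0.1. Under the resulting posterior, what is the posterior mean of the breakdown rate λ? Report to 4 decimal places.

With a Gamma(shape α, rate β) prior on the exponential rate λ, the posterior after n observations with total T = Σxᵢ is Gamma(α+n, β+T).
Sum of observations T = 7.4 days; n = 11.
Posterior: Gamma(7.41+11, 14.99+7.4) = Gamma(18.41, 22.39).
Posterior mean of λ = α/β = 18.41/22.39 = 0.8222.

0.8222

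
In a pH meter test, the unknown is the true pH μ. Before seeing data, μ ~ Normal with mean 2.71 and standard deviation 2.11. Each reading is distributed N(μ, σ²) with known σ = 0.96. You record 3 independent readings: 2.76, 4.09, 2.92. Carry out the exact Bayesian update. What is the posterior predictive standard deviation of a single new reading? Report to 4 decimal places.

1.0995

For Normal data with known variance σ², a Normal(μ₀, σ₀²) prior on μ is conjugate. Posterior precision = 1/σ₀² + n/σ²; posterior mean is the precision-weighted average of μ₀ and x̄.
σ₀² = 2.11² = 4.4521, σ² = 0.96² = 0.9216; σ² + n·σ₀² = 0.9216 + 3·4.4521 = 14.2779.
Posterior precision = 1/σ₀² + n/σ² = 1/4.4521 + 3/0.9216 = (σ² + n·σ₀²)/(σ₀²σ²) = 14.2779/(4.4521·0.9216); posterior variance σₙ² = σ₀²σ²/(σ² + n·σ₀²) = 4.4521·0.9216/14.2779 = 0.287371.
Predictive variance for one new observation = σₙ² + σ² = 4.4521·0.9216/14.2779 + 0.9216 = σ²·(σ₀² + 14.2779)/14.2779 = 0.9216·18.73/14.2779 = 1.208971; SD = √(0.9216·18.73/14.2779) = 1.0995.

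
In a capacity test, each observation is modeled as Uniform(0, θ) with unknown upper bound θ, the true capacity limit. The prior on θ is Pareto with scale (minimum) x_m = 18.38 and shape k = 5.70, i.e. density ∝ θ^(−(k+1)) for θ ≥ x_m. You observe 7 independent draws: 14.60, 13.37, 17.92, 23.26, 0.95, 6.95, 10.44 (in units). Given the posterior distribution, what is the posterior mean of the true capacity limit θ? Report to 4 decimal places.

25.2480

A Pareto(scale x_m, shape k) prior on the upper bound θ of Uniform(0, θ) is conjugate: posterior is Pareto(max(x_m, max xᵢ), k + n).
Sample maximum = 23.26; prior scale x_m = 18.38 → posterior scale = max = 23.26.
Posterior shape = 5.70 + 7 = 12.70.
E[θ|data] = k·x_m/(k−1) = 12.70·23.26/11.70 = 25.2480.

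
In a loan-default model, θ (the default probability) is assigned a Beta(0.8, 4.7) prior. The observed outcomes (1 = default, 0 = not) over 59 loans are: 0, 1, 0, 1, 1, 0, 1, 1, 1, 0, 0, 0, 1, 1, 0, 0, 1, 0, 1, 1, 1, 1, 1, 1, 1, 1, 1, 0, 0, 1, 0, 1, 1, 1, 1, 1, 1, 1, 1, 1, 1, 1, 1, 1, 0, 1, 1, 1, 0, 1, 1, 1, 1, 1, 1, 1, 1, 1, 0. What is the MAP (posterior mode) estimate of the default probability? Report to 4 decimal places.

The Beta prior is conjugate to a Binomial/Bernoulli likelihood; the update adds successes to α and failures to β.
Posterior: Beta(α+k, β+n−k) = Beta(0.8+44, 4.7+15) = Beta(44.8, 19.7).
Mode of Beta(a,b) for a,b>1 is (a−1)/(a+b−2) = 43.8/62.5 = 0.7008.

0.7008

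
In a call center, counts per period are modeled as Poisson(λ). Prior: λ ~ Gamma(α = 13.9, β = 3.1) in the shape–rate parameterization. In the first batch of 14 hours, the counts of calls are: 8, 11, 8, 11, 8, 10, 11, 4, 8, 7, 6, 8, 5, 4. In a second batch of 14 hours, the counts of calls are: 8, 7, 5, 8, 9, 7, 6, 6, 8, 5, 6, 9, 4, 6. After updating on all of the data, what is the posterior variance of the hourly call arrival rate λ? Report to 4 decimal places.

With a Gamma(shape α, rate β) prior, the Poisson likelihood is conjugate: the posterior is Gamma(α + ΣXᵢ, β + n).
Batch 1: sum of counts S = 109 over n = 14 hours.
After batch 1: Gamma(α+S, β+n) = Gamma(13.9+109, 3.1+14) = Gamma(122.9, 17.1).
Batch 2: sum of counts S = 94 over n = 14 hours.
After batch 2: Gamma(α+S, β+n) = Gamma(122.9+94, 17.1+14) = Gamma(216.9, 31.1).
Var = α/β² = 216.9/31.1² = 0.2243.

0.2243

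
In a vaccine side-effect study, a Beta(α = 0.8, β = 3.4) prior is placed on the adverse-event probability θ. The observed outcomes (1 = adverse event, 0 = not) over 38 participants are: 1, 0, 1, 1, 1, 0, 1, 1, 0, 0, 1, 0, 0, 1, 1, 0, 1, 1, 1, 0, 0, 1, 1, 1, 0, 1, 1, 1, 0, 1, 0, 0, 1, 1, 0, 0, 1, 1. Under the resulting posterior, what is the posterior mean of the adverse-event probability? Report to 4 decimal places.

The Beta prior is conjugate to a Binomial/Bernoulli likelihood; the update adds successes to α and failures to β.
Posterior: Beta(α+k, β+n−k) = Beta(0.8+23, 3.4+15) = Beta(23.8, 18.4).
Posterior mean = α/(α+β) = 23.8/42.2 = 0.5640.

0.5640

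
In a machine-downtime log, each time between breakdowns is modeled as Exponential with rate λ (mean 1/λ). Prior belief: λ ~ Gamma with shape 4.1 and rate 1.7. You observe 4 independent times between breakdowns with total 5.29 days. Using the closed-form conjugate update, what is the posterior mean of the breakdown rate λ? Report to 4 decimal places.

With a Gamma(shape α, rate β) prior on the exponential rate λ, the posterior after n observations with total T = Σxᵢ is Gamma(α+n, β+T).
Posterior: Gamma(4.1+4, 1.7+5.29) = Gamma(8.1, 6.99).
Posterior mean of λ = α/β = 8.1/6.99 = 1.1588.

1.1588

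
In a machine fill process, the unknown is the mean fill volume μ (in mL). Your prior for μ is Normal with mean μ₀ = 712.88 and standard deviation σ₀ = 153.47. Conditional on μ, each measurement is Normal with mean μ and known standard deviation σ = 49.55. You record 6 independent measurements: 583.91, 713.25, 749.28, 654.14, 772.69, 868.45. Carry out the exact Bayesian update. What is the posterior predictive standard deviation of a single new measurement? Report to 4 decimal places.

For Normal data with known variance σ², a Normal(μ₀, σ₀²) prior on μ is conjugate. Posterior precision = 1/σ₀² + n/σ²; posterior mean is the precision-weighted average of μ₀ and x̄.
σ₀² = 153.47² = 23553.0409, σ² = 49.55² = 2455.2025; σ² + n·σ₀² = 2455.2025 + 6·23553.0409 = 143773.4479.
Posterior precision = 1/σ₀² + n/σ² = 1/23553.0409 + 6/2455.2025 = (σ² + n·σ₀²)/(σ₀²σ²) = 143773.4479/(23553.0409·2455.2025); posterior variance σₙ² = σ₀²σ²/(σ² + n·σ₀²) = 23553.0409·2455.2025/143773.4479 = 402.212549.
Predictive variance for one new observation = σₙ² + σ² = 23553.0409·2455.2025/143773.4479 + 2455.2025 = σ²·(σ₀² + 143773.4479)/143773.4479 = 2455.2025·167326.4888/143773.4479 = 2857.415049; SD = √(2455.2025·167326.4888/143773.4479) = 53.4548.

53.4548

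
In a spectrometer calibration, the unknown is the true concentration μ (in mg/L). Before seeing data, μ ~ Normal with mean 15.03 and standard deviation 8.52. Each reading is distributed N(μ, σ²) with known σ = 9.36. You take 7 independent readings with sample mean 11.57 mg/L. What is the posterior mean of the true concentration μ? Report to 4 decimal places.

For Normal data with known variance σ², a Normal(μ₀, σ₀²) prior on μ is conjugate. Posterior precision = 1/σ₀² + n/σ²; posterior mean is the precision-weighted average of μ₀ and x̄.
n·x̄ = 7·11.57 = 80.99.
σ₀² = 8.52² = 72.5904, σ² = 9.36² = 87.6096; σ² + n·σ₀² = 87.6096 + 7·72.5904 = 595.7424.
Posterior mean = (μ₀/σ₀² + n·x̄/σ²)/(1/σ₀² + n/σ²) = (σ²·μ₀ + σ₀²·n·x̄)/(σ² + n·σ₀²) = (87.6096·15.03 + 72.5904·80.99)/595.7424 = 7195.868784/595.7424 = 12.0788.

12.0788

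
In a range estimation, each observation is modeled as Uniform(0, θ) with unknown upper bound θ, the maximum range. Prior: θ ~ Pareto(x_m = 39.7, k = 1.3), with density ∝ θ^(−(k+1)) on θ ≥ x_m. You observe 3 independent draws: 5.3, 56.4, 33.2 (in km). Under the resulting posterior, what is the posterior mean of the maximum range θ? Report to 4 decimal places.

73.4909

A Pareto(scale x_m, shape k) prior on the upper bound θ of Uniform(0, θ) is conjugate: posterior is Pareto(max(x_m, max xᵢ), k + n).
Sample maximum = 56.4; prior scale x_m = 39.7 → posterior scale = max = 56.4.
Posterior shape = 1.3 + 3 = 4.3.
E[θ|data] = k·x_m/(k−1) = 4.3·56.4/3.3 = 73.4909.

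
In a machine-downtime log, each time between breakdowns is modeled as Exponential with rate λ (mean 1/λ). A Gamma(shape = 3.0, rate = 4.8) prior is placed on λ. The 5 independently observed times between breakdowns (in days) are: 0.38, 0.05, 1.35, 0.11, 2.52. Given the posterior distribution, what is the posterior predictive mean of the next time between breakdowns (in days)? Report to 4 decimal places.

1.3157

With a Gamma(shape α, rate β) prior on the exponential rate λ, the posterior after n observations with total T = Σxᵢ is Gamma(α+n, β+T).
Sum of observations T = 4.41 days; n = 5.
Posterior: Gamma(3.0+5, 4.8+4.41) = Gamma(8.0, 9.21).
The predictive distribution for the next observation is Lomax; its mean is β/(α−1) = 9.21/7.0 = 1.3157.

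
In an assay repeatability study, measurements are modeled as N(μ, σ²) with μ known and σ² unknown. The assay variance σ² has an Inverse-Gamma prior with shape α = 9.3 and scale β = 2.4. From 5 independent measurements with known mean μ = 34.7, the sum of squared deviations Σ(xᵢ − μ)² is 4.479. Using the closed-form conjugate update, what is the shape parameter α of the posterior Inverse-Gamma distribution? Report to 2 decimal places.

11.80

With known mean μ and an Inverse-Gamma(α, β) prior on σ², the Normal likelihood is conjugate: posterior is Inv-Gamma(α + n/2, β + Σ(xᵢ−μ)²/2).
Posterior: Inv-Gamma(9.3 + 5/2, 2.4 + 4.479/2) = Inv-Gamma(11.80, 4.6395).
Posterior α = 11.80.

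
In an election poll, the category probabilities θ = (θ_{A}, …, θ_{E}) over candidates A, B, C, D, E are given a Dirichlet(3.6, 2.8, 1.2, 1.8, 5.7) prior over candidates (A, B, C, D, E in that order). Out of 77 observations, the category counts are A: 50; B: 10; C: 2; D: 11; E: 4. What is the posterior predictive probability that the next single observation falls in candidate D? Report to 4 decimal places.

0.1390

The Dirichlet prior is conjugate to the Multinomial likelihood: each posterior αⱼ = prior αⱼ + observed count nⱼ.
Posterior concentration: (53.6, 12.8, 3.2, 12.8, 9.7), total = 92.1.
P(next = D | data) = α_{D}/Σα = 0.1390.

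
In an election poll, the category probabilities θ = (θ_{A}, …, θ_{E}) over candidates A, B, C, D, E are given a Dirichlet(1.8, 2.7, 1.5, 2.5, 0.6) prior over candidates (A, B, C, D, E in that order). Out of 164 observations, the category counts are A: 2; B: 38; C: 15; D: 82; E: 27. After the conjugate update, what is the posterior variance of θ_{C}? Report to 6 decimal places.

0.000495

The Dirichlet prior is conjugate to the Multinomial likelihood: each posterior αⱼ = prior αⱼ + observed count nⱼ.
Posterior concentration: (3.8, 40.7, 16.5, 84.5, 27.6), total = 173.1.
Var[θ_j] = α_j(Σα−α_j)/((Σα)²(Σα+1)) = 16.5·156.6/(173.1²·174.1) = 0.000495.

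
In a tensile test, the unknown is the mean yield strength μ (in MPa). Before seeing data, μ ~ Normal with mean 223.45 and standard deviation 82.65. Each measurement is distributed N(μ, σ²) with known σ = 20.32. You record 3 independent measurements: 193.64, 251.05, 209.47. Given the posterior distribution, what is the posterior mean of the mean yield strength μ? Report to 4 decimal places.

218.1599

For Normal data with known variance σ², a Normal(μ₀, σ₀²) prior on μ is conjugate. Posterior precision = 1/σ₀² + n/σ²; posterior mean is the precision-weighted average of μ₀ and x̄.
Σxᵢ = 193.64 + 251.05 + 209.47 = 654.16, so n·x̄ = 654.16.
σ₀² = 82.65² = 6831.0225, σ² = 20.32² = 412.9024; σ² + n·σ₀² = 412.9024 + 3·6831.0225 = 20905.9699.
Posterior mean = (μ₀/σ₀² + n·x̄/σ²)/(1/σ₀² + n/σ²) = (σ²·μ₀ + σ₀²·n·x̄)/(σ² + n·σ₀²) = (412.9024·223.45 + 6831.0225·654.16)/20905.9699 = 4560844.71988/20905.9699 = 218.1599.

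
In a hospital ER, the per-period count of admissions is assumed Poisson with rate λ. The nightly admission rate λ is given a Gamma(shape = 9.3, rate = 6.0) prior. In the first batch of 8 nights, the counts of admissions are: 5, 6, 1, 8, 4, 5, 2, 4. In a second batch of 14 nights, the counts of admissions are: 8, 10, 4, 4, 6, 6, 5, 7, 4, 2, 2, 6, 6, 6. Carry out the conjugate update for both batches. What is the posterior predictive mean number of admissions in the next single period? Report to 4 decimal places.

With a Gamma(shape α, rate β) prior, the Poisson likelihood is conjugate: the posterior is Gamma(α + ΣXᵢ, β + n).
Batch 1: sum of counts S = 35 over n = 8 nights.
After batch 1: Gamma(α+S, β+n) = Gamma(9.3+35, 6.0+8) = Gamma(44.3, 14.0).
Batch 2: sum of counts S = 76 over n = 14 nights.
After batch 2: Gamma(α+S, β+n) = Gamma(44.3+76, 14.0+14) = Gamma(120.3, 28.0).
The predictive distribution for one future period is NegBinom with mean α/β = 4.2964.

4.2964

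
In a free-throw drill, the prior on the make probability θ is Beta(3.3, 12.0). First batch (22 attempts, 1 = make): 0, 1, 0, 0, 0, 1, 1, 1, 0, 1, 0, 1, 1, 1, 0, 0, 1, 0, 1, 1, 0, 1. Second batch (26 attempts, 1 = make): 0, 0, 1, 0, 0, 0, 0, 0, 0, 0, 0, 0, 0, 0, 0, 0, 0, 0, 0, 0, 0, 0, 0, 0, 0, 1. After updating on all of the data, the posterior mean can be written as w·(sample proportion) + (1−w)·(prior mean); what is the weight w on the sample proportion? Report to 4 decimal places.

The Beta prior is conjugate to a Binomial/Bernoulli likelihood; the update adds successes to α and failures to β.
Total number of attempts: n = 22 + 26 = 48.
Posterior mean = (α₀+k)/(α₀+β₀+n) = [n/(α₀+β₀+n)]·(k/n) + [(α₀+β₀)/(α₀+β₀+n)]·α₀/(α₀+β₀), so only n and the prior enter the weight.
The weight on the data is w = n/(α₀+β₀+n) = 48/(3.3+12.0+48) = 48/63.3 = 0.7583.

0.7583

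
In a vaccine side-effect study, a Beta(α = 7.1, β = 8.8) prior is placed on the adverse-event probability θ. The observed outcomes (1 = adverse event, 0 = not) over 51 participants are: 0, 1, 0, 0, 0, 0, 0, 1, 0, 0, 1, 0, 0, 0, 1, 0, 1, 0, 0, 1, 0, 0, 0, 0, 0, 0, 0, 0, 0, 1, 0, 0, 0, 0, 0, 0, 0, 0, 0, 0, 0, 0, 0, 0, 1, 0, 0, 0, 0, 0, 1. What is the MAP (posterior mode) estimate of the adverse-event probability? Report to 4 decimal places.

0.2327

The Beta prior is conjugate to a Binomial/Bernoulli likelihood; the update adds successes to α and failures to β.
Posterior: Beta(α+k, β+n−k) = Beta(7.1+9, 8.8+42) = Beta(16.1, 50.8).
Mode of Beta(a,b) for a,b>1 is (a−1)/(a+b−2) = 15.1/64.9 = 0.2327.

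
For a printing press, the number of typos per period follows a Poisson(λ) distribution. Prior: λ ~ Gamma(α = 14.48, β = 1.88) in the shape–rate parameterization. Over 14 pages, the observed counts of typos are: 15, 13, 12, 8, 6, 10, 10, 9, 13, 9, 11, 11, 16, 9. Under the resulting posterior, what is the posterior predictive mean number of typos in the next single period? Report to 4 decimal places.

10.4836

With a Gamma(shape α, rate β) prior, the Poisson likelihood is conjugate: the posterior is Gamma(α + ΣXᵢ, β + n).
Sum of counts S = 152 over n = 14 pages.
Posterior: Gamma(α+S, β+n) = Gamma(14.48+152, 1.88+14) = Gamma(166.48, 15.88).
The predictive distribution for one future period is NegBinom with mean α/β = 10.4836.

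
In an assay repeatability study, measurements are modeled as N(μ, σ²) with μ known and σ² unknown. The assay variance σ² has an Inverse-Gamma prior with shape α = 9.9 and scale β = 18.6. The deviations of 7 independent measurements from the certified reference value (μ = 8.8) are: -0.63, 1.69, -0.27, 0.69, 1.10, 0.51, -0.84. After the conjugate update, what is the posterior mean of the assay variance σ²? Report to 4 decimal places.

1.7410

With known mean μ and an Inverse-Gamma(α, β) prior on σ², the Normal likelihood is conjugate: posterior is Inv-Gamma(α + n/2, β + Σ(xᵢ−μ)²/2).
Σ(xᵢ−μ)² = (-0.63)² + (1.69)² + (-0.27)² + (0.69)² + (1.10)² + (0.51)² + (-0.84)² = 5.9777.
Posterior: Inv-Gamma(9.9 + 7/2, 18.6 + 5.9777/2) = Inv-Gamma(13.40, 21.58885).
E[σ²|data] = β/(α−1) = 21.58885/12.40 = 1.7410.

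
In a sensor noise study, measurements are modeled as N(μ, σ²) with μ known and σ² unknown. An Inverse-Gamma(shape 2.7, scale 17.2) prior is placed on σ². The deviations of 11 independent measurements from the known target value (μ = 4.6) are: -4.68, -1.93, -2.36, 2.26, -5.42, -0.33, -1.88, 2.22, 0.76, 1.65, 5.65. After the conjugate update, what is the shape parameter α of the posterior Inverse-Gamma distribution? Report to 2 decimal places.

With known mean μ and an Inverse-Gamma(α, β) prior on σ², the Normal likelihood is conjugate: posterior is Inv-Gamma(α + n/2, β + Σ(xᵢ−μ)²/2).
Σ(xᵢ−μ)² = (-4.68)² + (-1.93)² + (-2.36)² + (2.26)² + (-5.42)² + (-0.33)² + (-1.88)² + (2.22)² + (0.76)² + (1.65)² + (5.65)² = 109.4752.
Posterior: Inv-Gamma(2.7 + 11/2, 17.2 + 109.4752/2) = Inv-Gamma(8.20, 71.93760).
Posterior α = 8.20.

8.20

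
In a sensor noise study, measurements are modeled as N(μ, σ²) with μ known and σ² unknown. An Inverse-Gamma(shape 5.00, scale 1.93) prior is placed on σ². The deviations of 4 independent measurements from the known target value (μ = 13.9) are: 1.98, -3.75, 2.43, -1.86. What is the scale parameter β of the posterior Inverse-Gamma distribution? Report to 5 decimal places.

15.60370

With known mean μ and an Inverse-Gamma(α, β) prior on σ², the Normal likelihood is conjugate: posterior is Inv-Gamma(α + n/2, β + Σ(xᵢ−μ)²/2).
Σ(xᵢ−μ)² = (1.98)² + (-3.75)² + (2.43)² + (-1.86)² = 27.3474.
Posterior: Inv-Gamma(5.00 + 4/2, 1.93 + 27.3474/2) = Inv-Gamma(7.00, 15.60370).
Posterior β = 15.60370.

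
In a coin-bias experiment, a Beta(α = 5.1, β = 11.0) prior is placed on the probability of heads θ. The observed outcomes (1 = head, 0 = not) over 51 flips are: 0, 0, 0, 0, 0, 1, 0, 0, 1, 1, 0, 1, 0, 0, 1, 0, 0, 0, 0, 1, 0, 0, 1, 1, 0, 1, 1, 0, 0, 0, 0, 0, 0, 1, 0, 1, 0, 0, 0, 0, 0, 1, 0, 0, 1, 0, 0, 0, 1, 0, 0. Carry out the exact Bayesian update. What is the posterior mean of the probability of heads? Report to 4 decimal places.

The Beta prior is conjugate to a Binomial/Bernoulli likelihood; the update adds successes to α and failures to β.
Posterior: Beta(α+k, β+n−k) = Beta(5.1+15, 11.0+36) = Beta(20.1, 47.0).
Posterior mean = α/(α+β) = 20.1/67.1 = 0.2996.

0.2996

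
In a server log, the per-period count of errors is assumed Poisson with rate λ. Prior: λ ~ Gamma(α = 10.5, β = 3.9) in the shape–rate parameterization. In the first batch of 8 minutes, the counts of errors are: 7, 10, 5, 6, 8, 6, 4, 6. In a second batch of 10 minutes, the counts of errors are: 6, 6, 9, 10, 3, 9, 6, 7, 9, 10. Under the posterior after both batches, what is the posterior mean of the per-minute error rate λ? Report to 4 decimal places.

6.2785

With a Gamma(shape α, rate β) prior, the Poisson likelihood is conjugate: the posterior is Gamma(α + ΣXᵢ, β + n).
Batch 1: sum of counts S = 52 over n = 8 minutes.
After batch 1: Gamma(α+S, β+n) = Gamma(10.5+52, 3.9+8) = Gamma(62.5, 11.9).
Batch 2: sum of counts S = 75 over n = 10 minutes.
After batch 2: Gamma(α+S, β+n) = Gamma(62.5+75, 11.9+10) = Gamma(137.5, 21.9).
Posterior mean = α/β = 137.5/21.9 = 6.2785.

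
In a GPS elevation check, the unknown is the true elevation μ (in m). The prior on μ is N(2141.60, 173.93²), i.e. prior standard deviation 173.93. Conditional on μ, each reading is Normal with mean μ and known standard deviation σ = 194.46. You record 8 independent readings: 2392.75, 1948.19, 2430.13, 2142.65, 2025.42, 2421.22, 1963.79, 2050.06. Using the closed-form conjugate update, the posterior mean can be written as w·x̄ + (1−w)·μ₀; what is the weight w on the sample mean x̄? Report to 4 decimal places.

For Normal data with known variance σ², a Normal(μ₀, σ₀²) prior on μ is conjugate. Posterior precision = 1/σ₀² + n/σ²; posterior mean is the precision-weighted average of μ₀ and x̄.
σ₀² = 173.93² = 30251.6449, σ² = 194.46² = 37814.6916. Prior precision 1/σ₀² = 1/30251.6449; data precision n/σ² = 8/37814.6916.
w = (n/σ²)/(1/σ₀² + n/σ²) = n·σ₀²/(σ² + n·σ₀²) = 8·30251.6449/(37814.6916 + 8·30251.6449) = 242013.1592/279827.8508 = 0.8649.

0.8649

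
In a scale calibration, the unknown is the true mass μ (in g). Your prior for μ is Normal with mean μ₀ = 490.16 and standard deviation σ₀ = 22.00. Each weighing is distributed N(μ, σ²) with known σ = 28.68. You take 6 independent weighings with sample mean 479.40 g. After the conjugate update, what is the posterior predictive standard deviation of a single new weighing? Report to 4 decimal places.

For Normal data with known variance σ², a Normal(μ₀, σ₀²) prior on μ is conjugate. Posterior precision = 1/σ₀² + n/σ²; posterior mean is the precision-weighted average of μ₀ and x̄.
σ₀² = 22.00² = 484, σ² = 28.68² = 822.5424; σ² + n·σ₀² = 822.5424 + 6·484 = 3726.5424.
Posterior precision = 1/σ₀² + n/σ² = 1/484 + 6/822.5424 = (σ² + n·σ₀²)/(σ₀²σ²) = 3726.5424/(484·822.5424); posterior variance σₙ² = σ₀²σ²/(σ² + n·σ₀²) = 484·822.5424/3726.5424 = 106.831073.
Predictive variance for one new observation = σₙ² + σ² = 484·822.5424/3726.5424 + 822.5424 = σ²·(σ₀² + 3726.5424)/3726.5424 = 822.5424·4210.5424/3726.5424 = 929.373473; SD = √(822.5424·4210.5424/3726.5424) = 30.4856.

30.4856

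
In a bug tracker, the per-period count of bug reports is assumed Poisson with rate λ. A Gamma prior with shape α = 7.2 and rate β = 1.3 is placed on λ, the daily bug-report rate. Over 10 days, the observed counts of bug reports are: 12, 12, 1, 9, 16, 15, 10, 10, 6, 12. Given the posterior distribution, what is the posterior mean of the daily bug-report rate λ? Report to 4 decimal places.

9.7522

With a Gamma(shape α, rate β) prior, the Poisson likelihood is conjugate: the posterior is Gamma(α + ΣXᵢ, β + n).
Sum of counts S = 103 over n = 10 days.
Posterior: Gamma(α+S, β+n) = Gamma(7.2+103, 1.3+10) = Gamma(110.2, 11.3).
Posterior mean = α/β = 110.2/11.3 = 9.7522.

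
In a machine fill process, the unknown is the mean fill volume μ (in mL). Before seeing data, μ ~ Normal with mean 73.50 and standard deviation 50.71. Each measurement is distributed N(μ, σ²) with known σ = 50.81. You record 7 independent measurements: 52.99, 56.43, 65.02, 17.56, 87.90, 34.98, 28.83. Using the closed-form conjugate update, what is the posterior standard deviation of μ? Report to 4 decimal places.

For Normal data with known variance σ², a Normal(μ₀, σ₀²) prior on μ is conjugate. Posterior precision = 1/σ₀² + n/σ²; posterior mean is the precision-weighted average of μ₀ and x̄.
σ₀² = 50.71² = 2571.5041, σ² = 50.81² = 2581.6561; σ² + n·σ₀² = 2581.6561 + 7·2571.5041 = 20582.1848.
Posterior precision = 1/σ₀² + n/σ² = 1/2571.5041 + 7/2581.6561 = (σ² + n·σ₀²)/(σ₀²σ²) = 20582.1848/(2571.5041·2581.6561); posterior variance σₙ² = σ₀²σ²/(σ² + n·σ₀²) = 2571.5041·2581.6561/20582.1848 = 322.547840.
Posterior SD = √σₙ² = √(2571.5041·2581.6561/20582.1848) = 17.9596.

17.9596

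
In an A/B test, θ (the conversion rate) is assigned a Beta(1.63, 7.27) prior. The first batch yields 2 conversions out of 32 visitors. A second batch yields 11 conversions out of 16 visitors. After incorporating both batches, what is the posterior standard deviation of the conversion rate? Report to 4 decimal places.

0.0574

The Beta prior is conjugate to a Binomial/Bernoulli likelihood; the update adds successes to α and failures to β.
After batch 1: Beta(1.63+2, 7.27+30) = Beta(3.63, 37.27).
After batch 2: Beta(3.63+11, 37.27+5) = Beta(14.63, 42.27).
Var = αβ/((α+β)²(α+β+1)) = 14.63·42.27/(56.90²·57.90) = 0.00329893; SD = √0.00329893 = 0.0574.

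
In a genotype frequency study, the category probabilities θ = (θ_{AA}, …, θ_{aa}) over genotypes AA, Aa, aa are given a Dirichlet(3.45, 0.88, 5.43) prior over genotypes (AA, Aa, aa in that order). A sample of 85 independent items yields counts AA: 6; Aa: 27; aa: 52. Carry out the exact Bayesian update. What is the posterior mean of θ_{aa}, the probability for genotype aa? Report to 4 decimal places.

The Dirichlet prior is conjugate to the Multinomial likelihood: each posterior αⱼ = prior αⱼ + observed count nⱼ.
Posterior concentration: (9.45, 27.88, 57.43), total = 94.76.
E[θ_{aa}|data] = α_{aa}/Σα = 57.43/94.76 = 0.6061.

0.6061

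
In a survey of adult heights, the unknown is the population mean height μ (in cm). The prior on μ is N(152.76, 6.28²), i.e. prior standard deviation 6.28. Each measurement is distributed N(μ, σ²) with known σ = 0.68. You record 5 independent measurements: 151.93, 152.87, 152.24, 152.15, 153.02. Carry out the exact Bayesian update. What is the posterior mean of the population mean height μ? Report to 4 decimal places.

152.4427

For Normal data with known variance σ², a Normal(μ₀, σ₀²) prior on μ is conjugate. Posterior precision = 1/σ₀² + n/σ²; posterior mean is the precision-weighted average of μ₀ and x̄.
Σxᵢ = 151.93 + 152.87 + 152.24 + 152.15 + 153.02 = 762.21, so n·x̄ = 762.21.
σ₀² = 6.28² = 39.4384, σ² = 0.68² = 0.4624; σ² + n·σ₀² = 0.4624 + 5·39.4384 = 197.6544.
Posterior mean = (μ₀/σ₀² + n·x̄/σ²)/(1/σ₀² + n/σ²) = (σ²·μ₀ + σ₀²·n·x̄)/(σ² + n·σ₀²) = (0.4624·152.76 + 39.4384·762.21)/197.6544 = 30130.979088/197.6544 = 152.4427.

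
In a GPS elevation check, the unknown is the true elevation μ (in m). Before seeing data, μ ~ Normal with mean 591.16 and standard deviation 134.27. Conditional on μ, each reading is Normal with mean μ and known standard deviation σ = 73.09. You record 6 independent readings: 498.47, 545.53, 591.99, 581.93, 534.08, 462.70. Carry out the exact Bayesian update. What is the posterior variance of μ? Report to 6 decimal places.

848.455899

For Normal data with known variance σ², a Normal(μ₀, σ₀²) prior on μ is conjugate. Posterior precision = 1/σ₀² + n/σ²; posterior mean is the precision-weighted average of μ₀ and x̄.
σ₀² = 134.27² = 18028.4329, σ² = 73.09² = 5342.1481; σ² + n·σ₀² = 5342.1481 + 6·18028.4329 = 113512.7455.
Posterior precision = 1/σ₀² + n/σ² = 1/18028.4329 + 6/5342.1481 = (σ² + n·σ₀²)/(σ₀²σ²) = 113512.7455/(18028.4329·5342.1481); posterior variance σₙ² = σ₀²σ²/(σ² + n·σ₀²) = 18028.4329·5342.1481/113512.7455 = 848.455899.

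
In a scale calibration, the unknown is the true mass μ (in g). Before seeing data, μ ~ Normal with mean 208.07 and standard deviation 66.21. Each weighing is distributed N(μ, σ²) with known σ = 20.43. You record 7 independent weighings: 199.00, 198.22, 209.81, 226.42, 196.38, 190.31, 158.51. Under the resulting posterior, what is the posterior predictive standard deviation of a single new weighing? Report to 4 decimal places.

21.8223

For Normal data with known variance σ², a Normal(μ₀, σ₀²) prior on μ is conjugate. Posterior precision = 1/σ₀² + n/σ²; posterior mean is the precision-weighted average of μ₀ and x̄.
σ₀² = 66.21² = 4383.7641, σ² = 20.43² = 417.3849; σ² + n·σ₀² = 417.3849 + 7·4383.7641 = 31103.7336.
Posterior precision = 1/σ₀² + n/σ² = 1/4383.7641 + 7/417.3849 = (σ² + n·σ₀²)/(σ₀²σ²) = 31103.7336/(4383.7641·417.3849); posterior variance σₙ² = σ₀²σ²/(σ² + n·σ₀²) = 4383.7641·417.3849/31103.7336 = 58.826280.
Predictive variance for one new observation = σₙ² + σ² = 4383.7641·417.3849/31103.7336 + 417.3849 = σ²·(σ₀² + 31103.7336)/31103.7336 = 417.3849·35487.4977/31103.7336 = 476.211180; SD = √(417.3849·35487.4977/31103.7336) = 21.8223.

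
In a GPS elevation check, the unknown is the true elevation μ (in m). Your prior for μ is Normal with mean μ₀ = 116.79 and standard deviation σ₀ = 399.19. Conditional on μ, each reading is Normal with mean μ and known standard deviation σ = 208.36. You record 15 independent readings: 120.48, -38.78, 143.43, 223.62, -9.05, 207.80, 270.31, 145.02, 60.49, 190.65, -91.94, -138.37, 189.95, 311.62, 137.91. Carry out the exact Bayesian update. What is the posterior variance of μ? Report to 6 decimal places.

2842.629746

For Normal data with known variance σ², a Normal(μ₀, σ₀²) prior on μ is conjugate. Posterior precision = 1/σ₀² + n/σ²; posterior mean is the precision-weighted average of μ₀ and x̄.
σ₀² = 399.19² = 159352.6561, σ² = 208.36² = 43413.8896; σ² + n·σ₀² = 43413.8896 + 15·159352.6561 = 2433703.7311.
Posterior precision = 1/σ₀² + n/σ² = 1/159352.6561 + 15/43413.8896 = (σ² + n·σ₀²)/(σ₀²σ²) = 2433703.7311/(159352.6561·43413.8896); posterior variance σₙ² = σ₀²σ²/(σ² + n·σ₀²) = 159352.6561·43413.8896/2433703.7311 = 2842.629746.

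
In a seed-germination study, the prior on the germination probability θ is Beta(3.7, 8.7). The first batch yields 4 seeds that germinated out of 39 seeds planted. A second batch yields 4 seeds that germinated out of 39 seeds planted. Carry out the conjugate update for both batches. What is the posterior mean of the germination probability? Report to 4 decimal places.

The Beta prior is conjugate to a Binomial/Bernoulli likelihood; the update adds successes to α and failures to β.
After batch 1: Beta(3.7+4, 8.7+35) = Beta(7.7, 43.7).
After batch 2: Beta(7.7+4, 43.7+35) = Beta(11.7, 78.7).
Posterior mean = α/(α+β) = 11.7/90.4 = 0.1294.

0.1294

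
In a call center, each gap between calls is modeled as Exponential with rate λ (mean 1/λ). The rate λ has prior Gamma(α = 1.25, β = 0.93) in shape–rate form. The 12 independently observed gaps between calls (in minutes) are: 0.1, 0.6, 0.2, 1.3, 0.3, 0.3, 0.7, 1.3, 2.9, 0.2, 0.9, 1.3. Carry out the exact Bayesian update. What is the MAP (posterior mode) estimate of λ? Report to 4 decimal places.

With a Gamma(shape α, rate β) prior on the exponential rate λ, the posterior after n observations with total T = Σxᵢ is Gamma(α+n, β+T).
Sum of observations T = 10.1 minutes; n = 12.
Posterior: Gamma(1.25+12, 0.93+10.1) = Gamma(13.25, 11.03).
Mode = (α−1)/β = 1.1106.

1.1106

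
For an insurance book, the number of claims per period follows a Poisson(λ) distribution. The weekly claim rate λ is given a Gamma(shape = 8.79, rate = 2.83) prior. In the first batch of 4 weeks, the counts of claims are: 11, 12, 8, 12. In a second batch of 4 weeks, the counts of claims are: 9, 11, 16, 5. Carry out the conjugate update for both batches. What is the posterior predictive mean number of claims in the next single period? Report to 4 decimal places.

8.5679

With a Gamma(shape α, rate β) prior, the Poisson likelihood is conjugate: the posterior is Gamma(α + ΣXᵢ, β + n).
Batch 1: sum of counts S = 43 over n = 4 weeks.
After batch 1: Gamma(α+S, β+n) = Gamma(8.79+43, 2.83+4) = Gamma(51.79, 6.83).
Batch 2: sum of counts S = 41 over n = 4 weeks.
After batch 2: Gamma(α+S, β+n) = Gamma(51.79+41, 6.83+4) = Gamma(92.79, 10.83).
The predictive distribution for one future period is NegBinom with mean α/β = 8.5679.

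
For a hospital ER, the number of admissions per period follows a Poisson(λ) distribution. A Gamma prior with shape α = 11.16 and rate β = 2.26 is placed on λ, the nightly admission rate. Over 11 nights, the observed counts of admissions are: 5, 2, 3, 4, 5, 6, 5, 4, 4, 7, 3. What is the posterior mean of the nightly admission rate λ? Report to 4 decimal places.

4.4615

With a Gamma(shape α, rate β) prior, the Poisson likelihood is conjugate: the posterior is Gamma(α + ΣXᵢ, β + n).
Sum of counts S = 48 over n = 11 nights.
Posterior: Gamma(α+S, β+n) = Gamma(11.16+48, 2.26+11) = Gamma(59.16, 13.26).
Posterior mean = α/β = 59.16/13.26 = 4.4615.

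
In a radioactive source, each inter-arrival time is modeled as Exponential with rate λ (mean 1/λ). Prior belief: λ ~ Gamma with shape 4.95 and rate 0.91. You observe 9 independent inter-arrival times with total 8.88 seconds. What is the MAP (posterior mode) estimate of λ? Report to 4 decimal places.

1.3228

With a Gamma(shape α, rate β) prior on the exponential rate λ, the posterior after n observations with total T = Σxᵢ is Gamma(α+n, β+T).
Posterior: Gamma(4.95+9, 0.91+8.88) = Gamma(13.95, 9.79).
Mode = (α−1)/β = 1.3228.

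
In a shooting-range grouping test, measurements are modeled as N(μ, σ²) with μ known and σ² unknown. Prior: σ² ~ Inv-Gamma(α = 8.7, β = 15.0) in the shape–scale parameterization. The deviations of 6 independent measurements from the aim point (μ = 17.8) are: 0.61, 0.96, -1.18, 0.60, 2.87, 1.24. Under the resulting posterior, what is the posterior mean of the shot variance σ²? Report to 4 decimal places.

2.0010

With known mean μ and an Inverse-Gamma(α, β) prior on σ², the Normal likelihood is conjugate: posterior is Inv-Gamma(α + n/2, β + Σ(xᵢ−μ)²/2).
Σ(xᵢ−μ)² = (0.61)² + (0.96)² + (-1.18)² + (0.60)² + (2.87)² + (1.24)² = 12.8206.
Posterior: Inv-Gamma(8.7 + 6/2, 15.0 + 12.8206/2) = Inv-Gamma(11.70, 21.41030).
E[σ²|data] = β/(α−1) = 21.41030/10.70 = 2.0010.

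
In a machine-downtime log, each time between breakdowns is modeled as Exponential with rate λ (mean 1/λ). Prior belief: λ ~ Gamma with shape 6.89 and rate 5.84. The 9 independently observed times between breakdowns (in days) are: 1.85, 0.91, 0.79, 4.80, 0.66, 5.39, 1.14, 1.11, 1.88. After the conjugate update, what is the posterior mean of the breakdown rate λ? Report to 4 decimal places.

0.6520

With a Gamma(shape α, rate β) prior on the exponential rate λ, the posterior after n observations with total T = Σxᵢ is Gamma(α+n, β+T).
Sum of observations T = 18.53 days; n = 9.
Posterior: Gamma(6.89+9, 5.84+18.53) = Gamma(15.89, 24.37).
Posterior mean of λ = α/β = 15.89/24.37 = 0.6520.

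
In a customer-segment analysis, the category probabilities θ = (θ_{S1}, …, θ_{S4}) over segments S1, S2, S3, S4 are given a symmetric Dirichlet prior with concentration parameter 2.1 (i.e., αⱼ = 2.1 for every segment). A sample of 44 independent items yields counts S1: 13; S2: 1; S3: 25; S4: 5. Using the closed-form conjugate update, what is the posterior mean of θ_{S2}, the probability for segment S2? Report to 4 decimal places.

The Dirichlet prior is conjugate to the Multinomial likelihood: each posterior αⱼ = prior αⱼ + observed count nⱼ.
Posterior concentration: (15.1, 3.1, 27.1, 7.1), total = 52.4.
E[θ_{S2}|data] = α_{S2}/Σα = 3.1/52.4 = 0.0592.

0.0592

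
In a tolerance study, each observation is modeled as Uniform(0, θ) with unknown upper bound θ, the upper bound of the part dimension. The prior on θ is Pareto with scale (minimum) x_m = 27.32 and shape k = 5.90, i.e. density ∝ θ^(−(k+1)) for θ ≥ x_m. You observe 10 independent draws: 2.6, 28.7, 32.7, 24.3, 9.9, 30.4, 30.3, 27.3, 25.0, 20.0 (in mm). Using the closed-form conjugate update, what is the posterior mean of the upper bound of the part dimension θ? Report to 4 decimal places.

A Pareto(scale x_m, shape k) prior on the upper bound θ of Uniform(0, θ) is conjugate: posterior is Pareto(max(x_m, max xᵢ), k + n).
Sample maximum = 32.7; prior scale x_m = 27.32 → posterior scale = max = 32.70.
Posterior shape = 5.90 + 10 = 15.90.
E[θ|data] = k·x_m/(k−1) = 15.90·32.70/14.90 = 34.8946.

34.8946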